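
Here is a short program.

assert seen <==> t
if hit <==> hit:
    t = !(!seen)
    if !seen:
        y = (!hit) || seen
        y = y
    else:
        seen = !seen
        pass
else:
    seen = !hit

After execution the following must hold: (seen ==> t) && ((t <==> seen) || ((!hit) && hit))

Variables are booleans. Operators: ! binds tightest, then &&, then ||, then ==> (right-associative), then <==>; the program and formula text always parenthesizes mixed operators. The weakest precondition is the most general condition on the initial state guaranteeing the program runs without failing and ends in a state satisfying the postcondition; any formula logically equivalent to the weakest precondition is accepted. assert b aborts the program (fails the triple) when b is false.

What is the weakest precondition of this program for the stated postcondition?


Working backward. After the program, the postcondition (seen ==> t) && ((t <==> seen) || ((!hit) && hit)) must hold; in canonical form it is (seen ==> t) && (t <==> seen).
Then branch requires seen ==> (((!seen) ==> seen) && (seen <==> (!seen))); else branch requires ((!hit) ==> t) && (t <==> (!hit)).
Before the if: seen ==> (((!seen) ==> seen) && (seen <==> (!seen)))
Before assert seen <==> t: (seen <==> t) && (seen ==> (((!seen) ==> seen) && (seen <==> (!seen))))
Answer: WP = (seen <==> t) && (seen ==> (((!seen) ==> seen) && (seen <==> (!seen))))


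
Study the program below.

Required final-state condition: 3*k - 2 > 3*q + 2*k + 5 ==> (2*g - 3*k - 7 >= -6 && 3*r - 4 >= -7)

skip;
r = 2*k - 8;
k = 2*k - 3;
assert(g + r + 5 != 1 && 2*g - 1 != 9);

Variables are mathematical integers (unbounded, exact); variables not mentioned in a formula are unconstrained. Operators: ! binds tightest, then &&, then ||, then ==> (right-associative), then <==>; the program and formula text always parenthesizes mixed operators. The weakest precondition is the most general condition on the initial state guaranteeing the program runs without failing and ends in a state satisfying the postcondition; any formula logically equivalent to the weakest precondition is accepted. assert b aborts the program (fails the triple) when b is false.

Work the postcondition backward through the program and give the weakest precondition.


Working backward. After the program, the postcondition 3*k - 2 > 3*q + 2*k + 5 ==> (2*g - 3*k - 7 >= -6 && 3*r - 4 >= -7) must hold; in canonical form it is k > 3*q + 7 ==> (2*g >= 3*k + 1 && 3*r >= -3).
Before assert g + r + 5 != 1 && 2*g - 1 != 9: g + r != -4 && 2*g != 10 && (k > 3*q + 7 ==> (2*g >= 3*k + 1 && 3*r >= -3))
Before k := 2*k - 3: g + r != -4 && 2*g != 10 && (2*k > 3*q + 10 ==> (2*g >= 6*k - 8 && 3*r >= -3))
Before r := 2*k - 8: g + 2*k != 4 && 2*g != 10 && (2*k > 3*q + 10 ==> (2*g >= 6*k - 8 && 6*k >= 21))
Before skip: g + 2*k != 4 && 2*g != 10 && (2*k > 3*q + 10 ==> (2*g >= 6*k - 8 && 6*k >= 21))
Answer: WP = g + 2*k != 4 && 2*g != 10 && (2*k > 3*q + 10 ==> (2*g >= 6*k - 8 && 6*k >= 21))


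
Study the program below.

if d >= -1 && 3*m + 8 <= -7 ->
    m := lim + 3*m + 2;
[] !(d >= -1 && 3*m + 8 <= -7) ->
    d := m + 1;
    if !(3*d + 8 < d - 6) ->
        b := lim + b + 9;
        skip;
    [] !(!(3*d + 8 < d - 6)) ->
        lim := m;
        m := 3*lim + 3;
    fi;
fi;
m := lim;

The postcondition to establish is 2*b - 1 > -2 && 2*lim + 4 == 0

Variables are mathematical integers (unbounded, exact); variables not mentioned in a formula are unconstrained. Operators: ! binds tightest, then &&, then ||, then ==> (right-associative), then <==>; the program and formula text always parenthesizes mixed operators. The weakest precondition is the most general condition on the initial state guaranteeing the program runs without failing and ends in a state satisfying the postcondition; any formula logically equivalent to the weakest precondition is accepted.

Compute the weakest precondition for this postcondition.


Working backward. After the program, the postcondition 2*b - 1 > -2 && 2*lim + 4 == 0 must hold; in canonical form it is 2*b > -1 && 2*lim == -4.
Before m := lim: 2*b > -1 && 2*lim == -4
Then branch requires 2*b > -1 && 2*lim == -4; else branch requires ((!(2*m < -16)) ==> (2*b + 2*lim > -19 && 2*lim == -4)) && (2*m < -16 ==> (2*b > -1 && 2*m == -4)).
Before the if: ((d >= -1 && 3*m <= -15) ==> (2*b > -1 && 2*lim == -4)) && ((!(d >= -1 && 3*m <= -15)) ==> (((!(2*m < -16)) ==> (2*b + 2*lim > -19 && 2*lim == -4)) && (2*m < -16 ==> (2*b > -1 && 2*m == -4))))
Answer: WP = ((d >= -1 && 3*m <= -15) ==> (2*b > -1 && 2*lim == -4)) && ((!(d >= -1 && 3*m <= -15)) ==> (((!(2*m < -16)) ==> (2*b + 2*lim > -19 && 2*lim == -4)) && (2*m < -16 ==> (2*b > -1 && 2*m == -4))))


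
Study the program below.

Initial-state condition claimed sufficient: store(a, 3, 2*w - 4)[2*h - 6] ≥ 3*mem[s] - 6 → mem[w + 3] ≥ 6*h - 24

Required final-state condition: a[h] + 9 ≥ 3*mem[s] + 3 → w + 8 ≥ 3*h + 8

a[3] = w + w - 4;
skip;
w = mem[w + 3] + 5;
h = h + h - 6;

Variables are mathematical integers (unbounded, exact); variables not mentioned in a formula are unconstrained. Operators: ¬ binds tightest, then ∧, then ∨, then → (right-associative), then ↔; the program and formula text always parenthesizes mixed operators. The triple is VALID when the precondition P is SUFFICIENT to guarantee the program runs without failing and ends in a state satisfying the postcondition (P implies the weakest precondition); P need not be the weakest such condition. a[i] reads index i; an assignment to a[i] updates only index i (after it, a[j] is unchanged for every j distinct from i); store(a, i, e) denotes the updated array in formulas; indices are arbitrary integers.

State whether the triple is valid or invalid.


Working backward. After the program, the postcondition a[h] + 9 ≥ 3*mem[s] + 3 → w + 8 ≥ 3*h + 8 must hold; in canonical form it is a[h] ≥ 3*mem[s] - 6 → w ≥ 3*h.
Before h := h + h - 6: a[2*h - 6] ≥ 3*mem[s] - 6 → w ≥ 6*h - 18
Before w := mem[w + 3] + 5: a[2*h - 6] ≥ 3*mem[s] - 6 → mem[w + 3] ≥ 6*h - 23
Before skip: a[2*h - 6] ≥ 3*mem[s] - 6 → mem[w + 3] ≥ 6*h - 23
Before a[3] := w + w - 4: store(a, 3, 2*w - 4)[2*h - 6] ≥ 3*mem[s] - 6 → mem[w + 3] ≥ 6*h - 23
The weakest precondition is store(a, 3, 2*w - 4)[2*h - 6] ≥ 3*mem[s] - 6 → mem[w + 3] ≥ 6*h - 23.
Check whether store(a, 3, 2*w - 4)[2*h - 6] ≥ 3*mem[s] - 6 → mem[w + 3] ≥ 6*h - 24 implies it.
Countermodel: at the initial state a = {[-6] = 7040, [3] = 6, [5] = 6, [15218] = 6, elsewhere 6}, h = 0, mem = {[-6] = 2, [3] = 2, [5] = 0, [15218] = -24, elsewhere 2}, s = 5, w = 15215, the precondition holds but the weakest precondition fails.
Answer: invalid


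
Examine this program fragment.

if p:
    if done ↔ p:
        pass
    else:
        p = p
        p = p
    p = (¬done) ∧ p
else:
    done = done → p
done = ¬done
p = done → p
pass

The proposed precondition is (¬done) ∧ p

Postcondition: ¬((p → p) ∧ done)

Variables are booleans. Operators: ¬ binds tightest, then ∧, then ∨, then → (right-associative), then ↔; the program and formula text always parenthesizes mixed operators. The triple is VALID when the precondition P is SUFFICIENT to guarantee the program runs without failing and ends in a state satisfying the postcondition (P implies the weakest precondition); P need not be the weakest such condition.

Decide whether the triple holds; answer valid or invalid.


Working backward. After the program, the postcondition ¬((p → p) ∧ done) must hold; in canonical form it is ¬done.
Before skip: ¬done
Before p := done → p: ¬done
Before done := ¬done: done
Then branch requires ((done ↔ p) → done) ∧ ((¬(done ↔ p)) → done); else branch requires done → p.
Before the if: (p → (((done ↔ p) → done) ∧ ((¬(done ↔ p)) → done))) ∧ ((¬p) → (done → p))
The weakest precondition is (p → (((done ↔ p) → done) ∧ ((¬(done ↔ p)) → done))) ∧ ((¬p) → (done → p)).
Check whether (¬done) ∧ p implies it.
Countermodel: at the initial state done = false, p = true, the precondition holds but the weakest precondition fails.
Answer: invalid


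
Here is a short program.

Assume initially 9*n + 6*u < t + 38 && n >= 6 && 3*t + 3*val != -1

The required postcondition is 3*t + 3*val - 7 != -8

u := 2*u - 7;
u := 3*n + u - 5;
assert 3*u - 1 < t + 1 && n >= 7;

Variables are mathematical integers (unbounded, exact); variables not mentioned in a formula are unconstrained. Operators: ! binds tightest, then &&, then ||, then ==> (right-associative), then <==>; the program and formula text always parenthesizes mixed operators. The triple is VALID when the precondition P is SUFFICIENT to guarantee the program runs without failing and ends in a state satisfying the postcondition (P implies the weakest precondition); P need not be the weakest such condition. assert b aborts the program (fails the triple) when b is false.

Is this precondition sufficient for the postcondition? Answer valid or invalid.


Working backward. After the program, the postcondition 3*t + 3*val - 7 != -8 must hold; in canonical form it is 3*t + 3*val != -1.
Before assert 3*u - 1 < t + 1 && n >= 7: 3*u < t + 2 && n >= 7 && 3*t + 3*val != -1
Before u := 3*n + u - 5: 9*n + 3*u < t + 17 && n >= 7 && 3*t + 3*val != -1
Before u := 2*u - 7: 9*n + 6*u < t + 38 && n >= 7 && 3*t + 3*val != -1
The weakest precondition is 9*n + 6*u < t + 38 && n >= 7 && 3*t + 3*val != -1.
Check whether 9*n + 6*u < t + 38 && n >= 6 && 3*t + 3*val != -1 implies it.
Countermodel: at the initial state n = 6, t = 17, u = 0, val = 0, the precondition holds but the weakest precondition fails.
Answer: invalid


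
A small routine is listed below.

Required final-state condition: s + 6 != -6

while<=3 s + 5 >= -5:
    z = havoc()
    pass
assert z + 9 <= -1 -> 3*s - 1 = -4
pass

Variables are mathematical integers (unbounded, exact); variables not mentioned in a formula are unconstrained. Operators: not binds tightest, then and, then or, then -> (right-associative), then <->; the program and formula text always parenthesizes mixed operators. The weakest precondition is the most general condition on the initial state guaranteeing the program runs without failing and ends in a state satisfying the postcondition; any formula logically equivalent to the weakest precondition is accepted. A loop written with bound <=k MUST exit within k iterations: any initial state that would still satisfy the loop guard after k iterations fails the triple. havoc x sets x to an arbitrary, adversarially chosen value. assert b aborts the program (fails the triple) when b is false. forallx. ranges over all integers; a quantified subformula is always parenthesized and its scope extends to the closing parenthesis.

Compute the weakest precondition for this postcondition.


Working backward. After the program, the postcondition s + 6 != -6 must hold; in canonical form it is s != -12.
Before skip: s != -12
Before assert z + 9 <= -1 -> 3*s - 1 = -4: (z <= -10 -> 3*s = -3) and s != -12
Before the loop (bound <=3), unroll the exhaustion recursion (WP_0 = exit-now case; WP_j = one more guarded iteration, up to j = 3):
  WP_0: (not (s >= -10)) and (z <= -10 -> 3*s = -3) and s != -12
  WP_1: (s >= -10 -> (forall z_1. ((not (s >= -10)) and (z_1 <= -10 -> 3*s = -3) and s != -12))) and ((not (s >= -10)) -> ((z <= -10 -> 3*s = -3) and s != -12))
  WP_2: (s >= -10 -> (forall z_2. ((s >= -10 -> (forall z_1. ((not (s >= -10)) and (z_1 <= -10 -> 3*s = -3) and s != -12))) and ((not (s >= -10)) -> ((z_2 <= -10 -> 3*s = -3) and s != -12))))) and ((not (s >= -10)) -> ((z <= -10 -> 3*s = -3) and s != -12))
  WP_3: (s >= -10 -> (forall z_3. ((s >= -10 -> (forall z_2. ((s >= -10 -> (forall z_1. ((not (s >= -10)) and (z_1 <= -10 -> 3*s = -3) and s != -12))) and ((not (s >= -10)) -> ((z_2 <= -10 -> 3*s = -3) and s != -12))))) and ((not (s >= -10)) -> ((z_3 <= -10 -> 3*s = -3) and s != -12))))) and ((not (s >= -10)) -> ((z <= -10 -> 3*s = -3) and s != -12))
So before the loop: (s >= -10 -> (forall z_3. ((s >= -10 -> (forall z_2. ((s >= -10 -> (forall z_1. ((not (s >= -10)) and (z_1 <= -10 -> 3*s = -3) and s != -12))) and ((not (s >= -10)) -> ((z_2 <= -10 -> 3*s = -3) and s != -12))))) and ((not (s >= -10)) -> ((z_3 <= -10 -> 3*s = -3) and s != -12))))) and ((not (s >= -10)) -> ((z <= -10 -> 3*s = -3) and s != -12))
Answer: WP = (s >= -10 -> (forall z_3. ((s >= -10 -> (forall z_2. ((s >= -10 -> (forall z_1. ((not (s >= -10)) and (z_1 <= -10 -> 3*s = -3) and s != -12))) and ((not (s >= -10)) -> ((z_2 <= -10 -> 3*s = -3) and s != -12))))) and ((not (s >= -10)) -> ((z_3 <= -10 -> 3*s = -3) and s != -12))))) and ((not (s >= -10)) -> ((z <= -10 -> 3*s = -3) and s != -12))


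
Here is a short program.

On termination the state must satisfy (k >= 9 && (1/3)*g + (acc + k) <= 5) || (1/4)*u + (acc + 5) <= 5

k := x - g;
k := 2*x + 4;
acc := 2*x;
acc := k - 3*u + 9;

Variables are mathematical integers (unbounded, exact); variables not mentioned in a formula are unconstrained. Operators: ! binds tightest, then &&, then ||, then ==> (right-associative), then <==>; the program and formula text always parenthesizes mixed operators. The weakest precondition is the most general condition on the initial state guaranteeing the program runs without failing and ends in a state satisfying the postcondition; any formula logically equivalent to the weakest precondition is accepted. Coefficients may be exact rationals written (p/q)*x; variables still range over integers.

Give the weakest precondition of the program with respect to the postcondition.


Working backward. After the program, the postcondition (k >= 9 && (1/3)*g + (acc + k) <= 5) || (1/4)*u + (acc + 5) <= 5 must hold; in canonical form it is (k >= 9 && acc + (1/3)*g + k <= 5) || acc + (1/4)*u <= 0.
Before acc := k - 3*u + 9: (k >= 9 && (1/3)*g + 2*k <= 3*u - 4) || k <= (11/4)*u - 9
Before acc := 2*x: (k >= 9 && (1/3)*g + 2*k <= 3*u - 4) || k <= (11/4)*u - 9
Before k := 2*x + 4: (2*x >= 5 && (1/3)*g + 4*x <= 3*u - 12) || 2*x <= (11/4)*u - 13
Before k := x - g: (2*x >= 5 && (1/3)*g + 4*x <= 3*u - 12) || 2*x <= (11/4)*u - 13
Answer: WP = (2*x >= 5 && (1/3)*g + 4*x <= 3*u - 12) || 2*x <= (11/4)*u - 13


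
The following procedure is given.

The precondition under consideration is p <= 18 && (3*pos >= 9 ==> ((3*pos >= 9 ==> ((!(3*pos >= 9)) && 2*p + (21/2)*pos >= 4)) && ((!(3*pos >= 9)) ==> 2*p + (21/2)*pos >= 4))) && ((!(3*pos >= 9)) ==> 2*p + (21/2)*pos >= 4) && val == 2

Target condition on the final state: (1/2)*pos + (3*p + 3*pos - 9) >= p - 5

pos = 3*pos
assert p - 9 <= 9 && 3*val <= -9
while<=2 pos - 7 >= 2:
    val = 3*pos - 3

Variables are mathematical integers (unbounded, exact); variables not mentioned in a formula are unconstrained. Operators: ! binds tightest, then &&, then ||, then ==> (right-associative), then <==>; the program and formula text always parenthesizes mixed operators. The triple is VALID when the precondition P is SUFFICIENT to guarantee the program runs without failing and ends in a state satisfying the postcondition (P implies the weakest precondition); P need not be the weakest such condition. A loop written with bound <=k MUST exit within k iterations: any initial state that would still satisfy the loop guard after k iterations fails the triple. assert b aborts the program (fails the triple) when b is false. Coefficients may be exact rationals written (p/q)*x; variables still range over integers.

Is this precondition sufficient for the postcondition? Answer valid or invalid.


Working backward. After the program, the postcondition (1/2)*pos + (3*p + 3*pos - 9) >= p - 5 must hold; in canonical form it is 2*p + (7/2)*pos >= 4.
Before the loop (bound <=2), unroll the exhaustion recursion (WP_0 = exit-now case; WP_j = one more guarded iteration, up to j = 2):
  WP_0: (!(pos >= 9)) && 2*p + (7/2)*pos >= 4
  WP_1: (pos >= 9 ==> ((!(pos >= 9)) && 2*p + (7/2)*pos >= 4)) && ((!(pos >= 9)) ==> 2*p + (7/2)*pos >= 4)
  WP_2: (pos >= 9 ==> ((pos >= 9 ==> ((!(pos >= 9)) && 2*p + (7/2)*pos >= 4)) && ((!(pos >= 9)) ==> 2*p + (7/2)*pos >= 4))) && ((!(pos >= 9)) ==> 2*p + (7/2)*pos >= 4)
So before the loop: (pos >= 9 ==> ((pos >= 9 ==> ((!(pos >= 9)) && 2*p + (7/2)*pos >= 4)) && ((!(pos >= 9)) ==> 2*p + (7/2)*pos >= 4))) && ((!(pos >= 9)) ==> 2*p + (7/2)*pos >= 4)
Before assert p - 9 <= 9 && 3*val <= -9: p <= 18 && 3*val <= -9 && (pos >= 9 ==> ((pos >= 9 ==> ((!(pos >= 9)) && 2*p + (7/2)*pos >= 4)) && ((!(pos >= 9)) ==> 2*p + (7/2)*pos >= 4))) && ((!(pos >= 9)) ==> 2*p + (7/2)*pos >= 4)
Before pos := 3*pos: p <= 18 && 3*val <= -9 && (3*pos >= 9 ==> ((3*pos >= 9 ==> ((!(3*pos >= 9)) && 2*p + (21/2)*pos >= 4)) && ((!(3*pos >= 9)) ==> 2*p + (21/2)*pos >= 4))) && ((!(3*pos >= 9)) ==> 2*p + (21/2)*pos >= 4)
The weakest precondition is p <= 18 && 3*val <= -9 && (3*pos >= 9 ==> ((3*pos >= 9 ==> ((!(3*pos >= 9)) && 2*p + (21/2)*pos >= 4)) && ((!(3*pos >= 9)) ==> 2*p + (21/2)*pos >= 4))) && ((!(3*pos >= 9)) ==> 2*p + (21/2)*pos >= 4).
Check whether p <= 18 && (3*pos >= 9 ==> ((3*pos >= 9 ==> ((!(3*pos >= 9)) && 2*p + (21/2)*pos >= 4)) && ((!(3*pos >= 9)) ==> 2*p + (21/2)*pos >= 4))) && ((!(3*pos >= 9)) ==> 2*p + (21/2)*pos >= 4) && val == 2 implies it.
Countermodel: at the initial state p = 2, pos = 0, val = 2, the precondition holds but the weakest precondition fails.
Answer: invalid


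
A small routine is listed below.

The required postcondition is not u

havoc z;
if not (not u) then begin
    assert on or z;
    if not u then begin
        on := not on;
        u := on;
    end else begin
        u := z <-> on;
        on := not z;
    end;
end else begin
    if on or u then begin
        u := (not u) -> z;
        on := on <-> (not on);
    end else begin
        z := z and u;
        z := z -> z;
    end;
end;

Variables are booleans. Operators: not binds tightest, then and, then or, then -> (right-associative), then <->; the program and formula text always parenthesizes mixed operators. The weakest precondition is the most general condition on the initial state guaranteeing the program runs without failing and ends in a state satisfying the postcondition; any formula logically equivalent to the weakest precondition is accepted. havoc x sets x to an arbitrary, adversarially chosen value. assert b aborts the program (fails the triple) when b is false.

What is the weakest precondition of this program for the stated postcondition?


Working backward. After the program, not u must hold.
Then branch requires (on or z) and ((not u) -> on) and (u -> (not (z <-> on))); else branch requires ((on or u) -> (not ((not u) -> z))) and ((not (on or u)) -> (not u)).
Before the if: (u -> ((on or z) and ((not u) -> on) and (u -> (not (z <-> on))))) and ((not u) -> (((on or u) -> (not ((not u) -> z))) and ((not (on or u)) -> (not u))))
Before havoc z: (u -> (((not u) -> on) and (u -> (not on)))) and ((not u) -> ((not (on or u)) and ((not (on or u)) -> (not u)))) and (u -> (on and ((not u) -> on) and (u -> on))) and ((not u) -> (((on or u) -> (not u)) and ((not (on or u)) -> (not u))))
Answer: WP = (u -> (((not u) -> on) and (u -> (not on)))) and ((not u) -> ((not (on or u)) and ((not (on or u)) -> (not u)))) and (u -> (on and ((not u) -> on) and (u -> on))) and ((not u) -> (((on or u) -> (not u)) and ((not (on or u)) -> (not u))))


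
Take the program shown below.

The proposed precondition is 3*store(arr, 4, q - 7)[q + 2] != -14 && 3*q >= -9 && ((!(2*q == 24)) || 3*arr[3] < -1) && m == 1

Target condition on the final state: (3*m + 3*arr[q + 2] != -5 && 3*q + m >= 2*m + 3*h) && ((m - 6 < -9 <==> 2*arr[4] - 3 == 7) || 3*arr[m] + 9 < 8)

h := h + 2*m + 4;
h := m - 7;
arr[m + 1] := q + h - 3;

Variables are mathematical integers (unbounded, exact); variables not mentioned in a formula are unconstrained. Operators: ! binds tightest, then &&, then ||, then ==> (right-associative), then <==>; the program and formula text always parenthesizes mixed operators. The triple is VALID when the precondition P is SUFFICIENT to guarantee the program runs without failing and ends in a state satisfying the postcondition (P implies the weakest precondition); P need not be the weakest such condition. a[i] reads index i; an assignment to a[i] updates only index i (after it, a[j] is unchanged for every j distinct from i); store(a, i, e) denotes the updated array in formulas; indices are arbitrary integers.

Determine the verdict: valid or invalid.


Working backward. After the program, the postcondition (3*m + 3*arr[q + 2] != -5 && 3*q + m >= 2*m + 3*h) && ((m - 6 < -9 <==> 2*arr[4] - 3 == 7) || 3*arr[m] + 9 < 8) must hold; in canonical form it is 3*arr[q + 2] + 3*m != -5 && 3*q >= 3*h + m && ((m < -3 <==> 2*arr[4] == 10) || 3*arr[m] < -1).
Before arr[m + 1] := q + h - 3: 3*store(arr, m + 1, h + q - 3)[q + 2] + 3*m != -5 && 3*q >= 3*h + m && ((m < -3 <==> 2*store(arr, m + 1, h + q - 3)[4] == 10) || 3*store(arr, m + 1, h + q - 3)[m] < -1)
Before h := m - 7: 3*store(arr, m + 1, m + q - 10)[q + 2] + 3*m != -5 && 3*q >= 4*m - 21 && ((m < -3 <==> 2*store(arr, m + 1, m + q - 10)[4] == 10) || 3*store(arr, m + 1, m + q - 10)[m] < -1)
Before h := h + 2*m + 4: 3*store(arr, m + 1, m + q - 10)[q + 2] + 3*m != -5 && 3*q >= 4*m - 21 && ((m < -3 <==> 2*store(arr, m + 1, m + q - 10)[4] == 10) || 3*store(arr, m + 1, m + q - 10)[m] < -1)
The weakest precondition is 3*store(arr, m + 1, m + q - 10)[q + 2] + 3*m != -5 && 3*q >= 4*m - 21 && ((m < -3 <==> 2*store(arr, m + 1, m + q - 10)[4] == 10) || 3*store(arr, m + 1, m + q - 10)[m] < -1).
Check whether 3*store(arr, 4, q - 7)[q + 2] != -14 && 3*q >= -9 && ((!(2*q == 24)) || 3*arr[3] < -1) && m == 1 implies it.
Countermodel: at the initial state arr = {[1] = 0, [2] = 0, [3] = -1, [4] = 5, elsewhere 0}, m = 1, q = 0, the precondition holds but the weakest precondition fails.
Answer: invalid


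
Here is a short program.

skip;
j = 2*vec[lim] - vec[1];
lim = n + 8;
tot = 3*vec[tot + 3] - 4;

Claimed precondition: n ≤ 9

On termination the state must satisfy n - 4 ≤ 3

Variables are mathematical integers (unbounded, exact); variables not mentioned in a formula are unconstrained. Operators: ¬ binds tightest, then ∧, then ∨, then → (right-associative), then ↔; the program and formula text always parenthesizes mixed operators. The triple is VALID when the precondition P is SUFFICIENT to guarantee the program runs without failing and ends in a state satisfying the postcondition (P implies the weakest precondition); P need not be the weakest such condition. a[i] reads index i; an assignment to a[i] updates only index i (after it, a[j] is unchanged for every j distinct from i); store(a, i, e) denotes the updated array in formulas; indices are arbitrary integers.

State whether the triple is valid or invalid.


Working backward. After the program, the postcondition n - 4 ≤ 3 must hold; in canonical form it is n ≤ 7.
Before tot := 3*vec[tot + 3] - 4: n ≤ 7
Before lim := n + 8: n ≤ 7
Before j := 2*vec[lim] - vec[1]: n ≤ 7
Before skip: n ≤ 7
The weakest precondition is n ≤ 7.
Check whether n ≤ 9 implies it.
Countermodel: at the initial state n = 8, the precondition holds but the weakest precondition fails.
Answer: invalid


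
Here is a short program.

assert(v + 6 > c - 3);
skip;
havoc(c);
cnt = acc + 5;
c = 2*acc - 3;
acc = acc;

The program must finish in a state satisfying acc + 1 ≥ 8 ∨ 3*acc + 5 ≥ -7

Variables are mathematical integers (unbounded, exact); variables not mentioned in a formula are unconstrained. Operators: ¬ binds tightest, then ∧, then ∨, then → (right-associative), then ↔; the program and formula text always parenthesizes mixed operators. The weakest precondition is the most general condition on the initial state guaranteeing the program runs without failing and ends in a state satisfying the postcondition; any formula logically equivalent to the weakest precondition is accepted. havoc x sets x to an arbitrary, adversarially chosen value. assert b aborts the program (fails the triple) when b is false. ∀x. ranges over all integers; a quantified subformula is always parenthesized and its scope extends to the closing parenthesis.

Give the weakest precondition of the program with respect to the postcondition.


Working backward. After the program, the postcondition acc + 1 ≥ 8 ∨ 3*acc + 5 ≥ -7 must hold; in canonical form it is acc ≥ 7 ∨ 3*acc ≥ -12.
Before acc := acc: acc ≥ 7 ∨ 3*acc ≥ -12
Before c := 2*acc - 3: acc ≥ 7 ∨ 3*acc ≥ -12
Before cnt := acc + 5: acc ≥ 7 ∨ 3*acc ≥ -12
Before havoc c: acc ≥ 7 ∨ 3*acc ≥ -12
Before skip: acc ≥ 7 ∨ 3*acc ≥ -12
Before assert v + 6 > c - 3: v > c - 9 ∧ (acc ≥ 7 ∨ 3*acc ≥ -12)
Answer: WP = v > c - 9 ∧ (acc ≥ 7 ∨ 3*acc ≥ -12)


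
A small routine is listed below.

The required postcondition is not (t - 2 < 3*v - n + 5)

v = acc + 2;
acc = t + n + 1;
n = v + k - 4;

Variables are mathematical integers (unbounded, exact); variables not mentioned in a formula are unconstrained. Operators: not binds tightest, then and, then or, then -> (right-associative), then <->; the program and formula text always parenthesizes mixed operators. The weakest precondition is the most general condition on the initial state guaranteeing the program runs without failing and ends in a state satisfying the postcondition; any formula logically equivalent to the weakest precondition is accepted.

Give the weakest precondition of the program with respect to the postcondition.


Working backward. After the program, the postcondition not (t - 2 < 3*v - n + 5) must hold; in canonical form it is not (n + t < 3*v + 7).
Before n := v + k - 4: not (k + t < 2*v + 11)
Before acc := t + n + 1: not (k + t < 2*v + 11)
Before v := acc + 2: not (k + t < 2*acc + 15)
Answer: WP = not (k + t < 2*acc + 15)


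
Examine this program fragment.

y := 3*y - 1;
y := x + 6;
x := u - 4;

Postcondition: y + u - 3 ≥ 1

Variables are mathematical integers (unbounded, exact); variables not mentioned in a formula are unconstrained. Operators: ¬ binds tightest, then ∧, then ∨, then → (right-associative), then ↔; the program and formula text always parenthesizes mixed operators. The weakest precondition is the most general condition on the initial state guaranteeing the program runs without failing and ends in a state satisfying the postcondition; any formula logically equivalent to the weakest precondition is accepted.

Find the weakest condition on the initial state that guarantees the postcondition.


Working backward. After the program, the postcondition y + u - 3 ≥ 1 must hold; in canonical form it is u + y ≥ 4.
Before x := u - 4: u + y ≥ 4
Before y := x + 6: u + x ≥ -2
Before y := 3*y - 1: u + x ≥ -2
Answer: WP = u + x ≥ -2


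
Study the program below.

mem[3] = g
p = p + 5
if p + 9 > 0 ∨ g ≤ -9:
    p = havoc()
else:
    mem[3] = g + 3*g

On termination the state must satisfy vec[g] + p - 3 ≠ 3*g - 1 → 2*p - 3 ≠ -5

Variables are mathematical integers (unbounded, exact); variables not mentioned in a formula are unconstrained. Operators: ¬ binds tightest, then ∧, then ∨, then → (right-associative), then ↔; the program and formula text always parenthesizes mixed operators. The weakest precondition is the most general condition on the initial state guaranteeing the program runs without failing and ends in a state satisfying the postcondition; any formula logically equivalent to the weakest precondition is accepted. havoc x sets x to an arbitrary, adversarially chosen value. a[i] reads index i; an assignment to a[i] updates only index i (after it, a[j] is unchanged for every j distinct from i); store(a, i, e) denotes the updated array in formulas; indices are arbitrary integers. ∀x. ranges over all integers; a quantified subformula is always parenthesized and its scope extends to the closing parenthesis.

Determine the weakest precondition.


Working backward. After the program, the postcondition vec[g] + p - 3 ≠ 3*g - 1 → 2*p - 3 ≠ -5 must hold; in canonical form it is vec[g] + p ≠ 3*g + 2 → 2*p ≠ -2.
Then branch requires ∀p_1. (vec[g] + p_1 ≠ 3*g + 2 → 2*p_1 ≠ -2); else branch requires vec[g] + p ≠ 3*g + 2 → 2*p ≠ -2.
Before the if: ((p > -9 ∨ g ≤ -9) → (∀p_1. (vec[g] + p_1 ≠ 3*g + 2 → 2*p_1 ≠ -2))) ∧ ((¬(p > -9 ∨ g ≤ -9)) → (vec[g] + p ≠ 3*g + 2 → 2*p ≠ -2))
Before p := p + 5: ((p > -14 ∨ g ≤ -9) → (∀p_1. (vec[g] + p_1 ≠ 3*g + 2 → 2*p_1 ≠ -2))) ∧ ((¬(p > -14 ∨ g ≤ -9)) → (vec[g] + p ≠ 3*g - 3 → 2*p ≠ -12))
Before mem[3] := g: ((p > -14 ∨ g ≤ -9) → (∀p_1. (vec[g] + p_1 ≠ 3*g + 2 → 2*p_1 ≠ -2))) ∧ ((¬(p > -14 ∨ g ≤ -9)) → (vec[g] + p ≠ 3*g - 3 → 2*p ≠ -12))
Answer: WP = ((p > -14 ∨ g ≤ -9) → (∀p_1. (vec[g] + p_1 ≠ 3*g + 2 → 2*p_1 ≠ -2))) ∧ ((¬(p > -14 ∨ g ≤ -9)) → (vec[g] + p ≠ 3*g - 3 → 2*p ≠ -12))


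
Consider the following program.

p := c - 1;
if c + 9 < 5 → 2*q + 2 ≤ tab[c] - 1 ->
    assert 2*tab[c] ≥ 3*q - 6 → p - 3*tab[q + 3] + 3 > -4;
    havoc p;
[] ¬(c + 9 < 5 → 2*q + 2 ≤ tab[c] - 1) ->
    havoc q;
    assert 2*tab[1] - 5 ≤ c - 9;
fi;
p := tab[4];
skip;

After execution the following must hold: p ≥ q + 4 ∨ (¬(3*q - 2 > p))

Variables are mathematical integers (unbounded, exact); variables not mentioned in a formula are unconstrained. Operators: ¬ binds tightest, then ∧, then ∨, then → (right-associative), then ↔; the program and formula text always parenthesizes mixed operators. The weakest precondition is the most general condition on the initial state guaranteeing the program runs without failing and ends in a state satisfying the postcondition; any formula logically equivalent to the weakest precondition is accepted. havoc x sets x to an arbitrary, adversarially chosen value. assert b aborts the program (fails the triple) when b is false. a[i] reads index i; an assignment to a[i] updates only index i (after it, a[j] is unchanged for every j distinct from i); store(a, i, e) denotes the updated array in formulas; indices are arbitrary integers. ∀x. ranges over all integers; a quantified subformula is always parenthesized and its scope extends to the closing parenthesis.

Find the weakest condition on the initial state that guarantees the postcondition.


Working backward. After the program, the postcondition p ≥ q + 4 ∨ (¬(3*q - 2 > p)) must hold; in canonical form it is p ≥ q + 4 ∨ (¬(3*q > p + 2)).
Before skip: p ≥ q + 4 ∨ (¬(3*q > p + 2))
Before p := tab[4]: tab[4] ≥ q + 4 ∨ (¬(3*q > tab[4] + 2))
Then branch requires (2*tab[c] ≥ 3*q - 6 → p > 3*tab[q + 3] - 7) ∧ (tab[4] ≥ q + 4 ∨ (¬(3*q > tab[4] + 2))); else branch requires ∀q_1. (2*tab[1] ≤ c - 4 ∧ (tab[4] ≥ q_1 + 4 ∨ (¬(3*q_1 > tab[4] + 2)))).
Before the if: ((c < -4 → 2*q ≤ tab[c] - 3) → ((2*tab[c] ≥ 3*q - 6 → p > 3*tab[q + 3] - 7) ∧ (tab[4] ≥ q + 4 ∨ (¬(3*q > tab[4] + 2))))) ∧ ((¬(c < -4 → 2*q ≤ tab[c] - 3)) → (∀q_1. (2*tab[1] ≤ c - 4 ∧ (tab[4] ≥ q_1 + 4 ∨ (¬(3*q_1 > tab[4] + 2))))))
Before p := c - 1: ((c < -4 → 2*q ≤ tab[c] - 3) → ((2*tab[c] ≥ 3*q - 6 → c > 3*tab[q + 3] - 6) ∧ (tab[4] ≥ q + 4 ∨ (¬(3*q > tab[4] + 2))))) ∧ ((¬(c < -4 → 2*q ≤ tab[c] - 3)) → (∀q_1. (2*tab[1] ≤ c - 4 ∧ (tab[4] ≥ q_1 + 4 ∨ (¬(3*q_1 > tab[4] + 2))))))
Answer: WP = ((c < -4 → 2*q ≤ tab[c] - 3) → ((2*tab[c] ≥ 3*q - 6 → c > 3*tab[q + 3] - 6) ∧ (tab[4] ≥ q + 4 ∨ (¬(3*q > tab[4] + 2))))) ∧ ((¬(c < -4 → 2*q ≤ tab[c] - 3)) → (∀q_1. (2*tab[1] ≤ c - 4 ∧ (tab[4] ≥ q_1 + 4 ∨ (¬(3*q_1 > tab[4] + 2))))))


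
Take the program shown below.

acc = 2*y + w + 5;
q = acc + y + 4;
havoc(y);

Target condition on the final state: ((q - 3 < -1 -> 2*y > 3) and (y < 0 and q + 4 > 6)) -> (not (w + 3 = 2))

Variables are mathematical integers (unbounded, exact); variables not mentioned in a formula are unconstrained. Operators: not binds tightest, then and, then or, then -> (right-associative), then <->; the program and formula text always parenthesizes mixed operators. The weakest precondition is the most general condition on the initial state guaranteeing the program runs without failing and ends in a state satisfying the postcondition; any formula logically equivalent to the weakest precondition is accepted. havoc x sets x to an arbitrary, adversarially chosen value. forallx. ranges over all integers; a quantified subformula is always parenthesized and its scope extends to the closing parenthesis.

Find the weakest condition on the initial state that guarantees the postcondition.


Working backward. After the program, the postcondition ((q - 3 < -1 -> 2*y > 3) and (y < 0 and q + 4 > 6)) -> (not (w + 3 = 2)) must hold; in canonical form it is ((q < 2 -> 2*y > 3) and y < 0 and q > 2) -> (not (w = -1)).
Before havoc y: forall y_1. (((q < 2 -> 2*y_1 > 3) and y_1 < 0 and q > 2) -> (not (w = -1)))
Before q := acc + y + 4: forall y_1. (((acc + y < -2 -> 2*y_1 > 3) and y_1 < 0 and acc + y > -2) -> (not (w = -1)))
Before acc := 2*y + w + 5: forall y_1. (((w + 3*y < -7 -> 2*y_1 > 3) and y_1 < 0 and w + 3*y > -7) -> (not (w = -1)))
Answer: WP = forall y_1. (((w + 3*y < -7 -> 2*y_1 > 3) and y_1 < 0 and w + 3*y > -7) -> (not (w = -1)))


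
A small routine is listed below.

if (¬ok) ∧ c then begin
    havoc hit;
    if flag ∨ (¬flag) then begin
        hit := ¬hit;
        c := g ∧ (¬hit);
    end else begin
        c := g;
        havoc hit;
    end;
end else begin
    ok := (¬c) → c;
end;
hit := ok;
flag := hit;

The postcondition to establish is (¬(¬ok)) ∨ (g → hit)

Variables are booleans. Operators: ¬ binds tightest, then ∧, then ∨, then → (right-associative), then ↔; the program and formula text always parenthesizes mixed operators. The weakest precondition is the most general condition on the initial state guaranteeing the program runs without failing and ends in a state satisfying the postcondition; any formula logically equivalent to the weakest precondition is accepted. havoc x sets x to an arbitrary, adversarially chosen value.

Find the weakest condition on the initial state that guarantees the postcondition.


Working backward. After the program, the postcondition (¬(¬ok)) ∨ (g → hit) must hold; in canonical form it is ok ∨ (g → hit).
Before flag := hit: ok ∨ (g → hit)
Before hit := ok: ok ∨ (g → ok)
Then branch requires ok ∨ (g → ok); else branch requires ((¬c) → c) ∨ (g → ((¬c) → c)).
Before the if: (((¬ok) ∧ c) → (ok ∨ (g → ok))) ∧ ((¬((¬ok) ∧ c)) → (((¬c) → c) ∨ (g → ((¬c) → c))))
Answer: WP = (((¬ok) ∧ c) → (ok ∨ (g → ok))) ∧ ((¬((¬ok) ∧ c)) → (((¬c) → c) ∨ (g → ((¬c) → c))))


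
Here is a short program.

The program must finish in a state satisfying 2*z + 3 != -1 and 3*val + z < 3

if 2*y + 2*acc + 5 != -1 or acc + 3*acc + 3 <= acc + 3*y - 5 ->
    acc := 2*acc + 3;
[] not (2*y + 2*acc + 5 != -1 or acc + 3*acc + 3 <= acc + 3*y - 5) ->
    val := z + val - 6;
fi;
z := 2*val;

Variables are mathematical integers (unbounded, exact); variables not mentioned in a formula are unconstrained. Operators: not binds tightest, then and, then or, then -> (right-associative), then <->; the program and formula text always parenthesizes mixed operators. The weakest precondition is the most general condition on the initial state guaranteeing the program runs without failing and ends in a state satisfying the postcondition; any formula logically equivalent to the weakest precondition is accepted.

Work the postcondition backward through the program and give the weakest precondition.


Working backward. After the program, the postcondition 2*z + 3 != -1 and 3*val + z < 3 must hold; in canonical form it is 2*z != -4 and 3*val + z < 3.
Before z := 2*val: 4*val != -4 and 5*val < 3
Then branch requires 4*val != -4 and 5*val < 3; else branch requires 4*val + 4*z != 20 and 5*val + 5*z < 33.
Before the if: ((2*acc + 2*y != -6 or 3*acc <= 3*y - 8) -> (4*val != -4 and 5*val < 3)) and ((not (2*acc + 2*y != -6 or 3*acc <= 3*y - 8)) -> (4*val + 4*z != 20 and 5*val + 5*z < 33))
Answer: WP = ((2*acc + 2*y != -6 or 3*acc <= 3*y - 8) -> (4*val != -4 and 5*val < 3)) and ((not (2*acc + 2*y != -6 or 3*acc <= 3*y - 8)) -> (4*val + 4*z != 20 and 5*val + 5*z < 33))


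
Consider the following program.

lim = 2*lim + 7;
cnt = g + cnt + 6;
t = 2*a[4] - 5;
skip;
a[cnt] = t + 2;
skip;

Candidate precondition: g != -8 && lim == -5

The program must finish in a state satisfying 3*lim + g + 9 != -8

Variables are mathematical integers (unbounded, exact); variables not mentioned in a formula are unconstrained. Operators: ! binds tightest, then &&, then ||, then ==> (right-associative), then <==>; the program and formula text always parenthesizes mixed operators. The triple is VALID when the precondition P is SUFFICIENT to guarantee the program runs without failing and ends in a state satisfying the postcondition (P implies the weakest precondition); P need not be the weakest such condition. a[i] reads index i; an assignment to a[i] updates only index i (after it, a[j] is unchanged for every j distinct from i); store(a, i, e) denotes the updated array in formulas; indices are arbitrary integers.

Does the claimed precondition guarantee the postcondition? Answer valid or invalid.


Working backward. After the program, the postcondition 3*lim + g + 9 != -8 must hold; in canonical form it is g + 3*lim != -17.
Before skip: g + 3*lim != -17
Before a[cnt] := t + 2: g + 3*lim != -17
Before skip: g + 3*lim != -17
Before t := 2*a[4] - 5: g + 3*lim != -17
Before cnt := g + cnt + 6: g + 3*lim != -17
Before lim := 2*lim + 7: g + 6*lim != -38
The weakest precondition is g + 6*lim != -38.
Check whether g != -8 && lim == -5 implies it.
Every state satisfying the precondition satisfies the weakest precondition: the implication holds.
Answer: valid


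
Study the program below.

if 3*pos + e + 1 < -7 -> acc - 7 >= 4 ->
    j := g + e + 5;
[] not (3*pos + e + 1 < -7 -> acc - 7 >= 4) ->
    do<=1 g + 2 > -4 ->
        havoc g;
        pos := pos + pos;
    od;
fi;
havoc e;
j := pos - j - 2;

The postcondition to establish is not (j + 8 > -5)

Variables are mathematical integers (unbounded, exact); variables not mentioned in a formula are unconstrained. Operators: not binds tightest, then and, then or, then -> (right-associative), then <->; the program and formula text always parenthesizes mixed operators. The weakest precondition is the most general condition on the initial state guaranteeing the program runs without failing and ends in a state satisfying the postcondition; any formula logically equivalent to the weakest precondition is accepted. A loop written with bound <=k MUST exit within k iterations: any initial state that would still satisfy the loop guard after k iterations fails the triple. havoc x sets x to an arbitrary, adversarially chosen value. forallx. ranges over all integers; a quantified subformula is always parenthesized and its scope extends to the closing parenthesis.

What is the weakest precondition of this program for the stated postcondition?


Working backward. After the program, the postcondition not (j + 8 > -5) must hold; in canonical form it is not (j > -13).
Before j := pos - j - 2: not (pos > j - 11)
Before havoc e: not (pos > j - 11)
Then branch requires not (pos > e + g - 6); else branch requires (g > -6 -> (forall g_1. ((not (g_1 > -6)) and (not (2*pos > j - 11))))) and ((not (g > -6)) -> (not (pos > j - 11))).
Before the if: ((e + 3*pos < -8 -> acc >= 11) -> (not (pos > e + g - 6))) and ((not (e + 3*pos < -8 -> acc >= 11)) -> ((g > -6 -> (forall g_1. ((not (g_1 > -6)) and (not (2*pos > j - 11))))) and ((not (g > -6)) -> (not (pos > j - 11)))))
Answer: WP = ((e + 3*pos < -8 -> acc >= 11) -> (not (pos > e + g - 6))) and ((not (e + 3*pos < -8 -> acc >= 11)) -> ((g > -6 -> (forall g_1. ((not (g_1 > -6)) and (not (2*pos > j - 11))))) and ((not (g > -6)) -> (not (pos > j - 11)))))


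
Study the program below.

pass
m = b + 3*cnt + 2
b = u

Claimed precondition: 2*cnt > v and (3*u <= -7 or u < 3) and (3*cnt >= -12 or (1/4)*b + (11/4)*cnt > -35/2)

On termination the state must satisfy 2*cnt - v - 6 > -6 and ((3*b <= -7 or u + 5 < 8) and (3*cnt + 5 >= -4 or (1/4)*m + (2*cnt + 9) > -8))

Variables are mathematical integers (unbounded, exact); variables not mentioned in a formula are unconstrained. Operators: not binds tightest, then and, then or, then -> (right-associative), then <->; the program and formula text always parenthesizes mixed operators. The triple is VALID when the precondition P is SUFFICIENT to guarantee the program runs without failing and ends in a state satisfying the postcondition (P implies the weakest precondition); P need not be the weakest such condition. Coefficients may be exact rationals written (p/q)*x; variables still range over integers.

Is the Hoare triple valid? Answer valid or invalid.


Working backward. After the program, the postcondition 2*cnt - v - 6 > -6 and ((3*b <= -7 or u + 5 < 8) and (3*cnt + 5 >= -4 or (1/4)*m + (2*cnt + 9) > -8)) must hold; in canonical form it is 2*cnt > v and (3*b <= -7 or u < 3) and (3*cnt >= -9 or 2*cnt + (1/4)*m > -17).
Before b := u: 2*cnt > v and (3*u <= -7 or u < 3) and (3*cnt >= -9 or 2*cnt + (1/4)*m > -17)
Before m := b + 3*cnt + 2: 2*cnt > v and (3*u <= -7 or u < 3) and (3*cnt >= -9 or (1/4)*b + (11/4)*cnt > -35/2)
Before skip: 2*cnt > v and (3*u <= -7 or u < 3) and (3*cnt >= -9 or (1/4)*b + (11/4)*cnt > -35/2)
The weakest precondition is 2*cnt > v and (3*u <= -7 or u < 3) and (3*cnt >= -9 or (1/4)*b + (11/4)*cnt > -35/2).
Check whether 2*cnt > v and (3*u <= -7 or u < 3) and (3*cnt >= -12 or (1/4)*b + (11/4)*cnt > -35/2) implies it.
Countermodel: at the initial state b = -26, cnt = -4, u = 0, v = -9, the precondition holds but the weakest precondition fails.
Answer: invalid
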